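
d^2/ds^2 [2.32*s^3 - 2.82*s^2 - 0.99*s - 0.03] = 13.92*s - 5.64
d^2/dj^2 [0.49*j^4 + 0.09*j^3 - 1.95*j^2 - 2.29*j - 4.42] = 5.88*j^2 + 0.54*j - 3.9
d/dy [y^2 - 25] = 2*y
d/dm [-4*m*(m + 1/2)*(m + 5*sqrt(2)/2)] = -12*m^2 - 20*sqrt(2)*m - 4*m - 5*sqrt(2)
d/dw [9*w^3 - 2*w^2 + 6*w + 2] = 27*w^2 - 4*w + 6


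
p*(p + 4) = p^2 + 4*p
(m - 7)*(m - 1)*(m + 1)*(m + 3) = m^4 - 4*m^3 - 22*m^2 + 4*m + 21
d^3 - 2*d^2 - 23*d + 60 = (d - 4)*(d - 3)*(d + 5)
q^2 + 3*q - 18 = (q - 3)*(q + 6)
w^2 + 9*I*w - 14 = (w + 2*I)*(w + 7*I)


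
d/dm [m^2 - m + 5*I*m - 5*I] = 2*m - 1 + 5*I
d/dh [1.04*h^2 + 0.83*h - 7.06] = 2.08*h + 0.83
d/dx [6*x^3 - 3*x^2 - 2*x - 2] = 18*x^2 - 6*x - 2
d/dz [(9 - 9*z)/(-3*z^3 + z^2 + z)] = 9*(-6*z^3 + 10*z^2 - 2*z - 1)/(z^2*(9*z^4 - 6*z^3 - 5*z^2 + 2*z + 1))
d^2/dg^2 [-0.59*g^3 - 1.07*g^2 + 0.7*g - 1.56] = -3.54*g - 2.14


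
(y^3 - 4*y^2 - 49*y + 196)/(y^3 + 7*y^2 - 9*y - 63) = (y^2 - 11*y + 28)/(y^2 - 9)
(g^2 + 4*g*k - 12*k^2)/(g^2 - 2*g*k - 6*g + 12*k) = (g + 6*k)/(g - 6)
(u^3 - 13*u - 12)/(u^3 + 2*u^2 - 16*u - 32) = (u^2 + 4*u + 3)/(u^2 + 6*u + 8)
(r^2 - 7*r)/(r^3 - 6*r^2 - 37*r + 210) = r/(r^2 + r - 30)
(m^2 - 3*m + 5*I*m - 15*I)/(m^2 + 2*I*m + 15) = (m - 3)/(m - 3*I)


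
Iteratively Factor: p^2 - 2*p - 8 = (p - 4)*(p + 2)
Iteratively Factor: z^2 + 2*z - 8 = (z + 4)*(z - 2)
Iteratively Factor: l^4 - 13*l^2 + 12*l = (l - 1)*(l^3 + l^2 - 12*l) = (l - 3)*(l - 1)*(l^2 + 4*l) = (l - 3)*(l - 1)*(l + 4)*(l)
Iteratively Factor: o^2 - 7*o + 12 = (o - 4)*(o - 3)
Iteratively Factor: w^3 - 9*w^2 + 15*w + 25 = (w - 5)*(w^2 - 4*w - 5) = (w - 5)*(w + 1)*(w - 5)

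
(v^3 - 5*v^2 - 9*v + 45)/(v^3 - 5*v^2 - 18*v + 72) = (v^2 - 2*v - 15)/(v^2 - 2*v - 24)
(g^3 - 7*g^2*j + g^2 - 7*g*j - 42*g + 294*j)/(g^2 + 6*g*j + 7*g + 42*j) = (g^2 - 7*g*j - 6*g + 42*j)/(g + 6*j)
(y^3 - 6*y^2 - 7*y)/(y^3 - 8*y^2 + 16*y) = (y^2 - 6*y - 7)/(y^2 - 8*y + 16)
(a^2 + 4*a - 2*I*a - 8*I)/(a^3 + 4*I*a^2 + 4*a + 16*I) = (a + 4)/(a^2 + 6*I*a - 8)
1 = 1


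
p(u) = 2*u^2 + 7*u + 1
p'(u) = 4*u + 7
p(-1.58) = -5.07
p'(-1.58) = 0.68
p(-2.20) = -4.72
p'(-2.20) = -1.80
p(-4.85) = 14.10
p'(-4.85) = -12.40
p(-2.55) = -3.84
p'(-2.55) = -3.20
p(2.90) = 38.12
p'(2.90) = 18.60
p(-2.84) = -2.75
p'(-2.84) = -4.36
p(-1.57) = -5.06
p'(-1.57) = 0.72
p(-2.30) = -4.52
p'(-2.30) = -2.20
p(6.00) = 115.00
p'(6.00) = 31.00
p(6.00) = 115.00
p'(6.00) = 31.00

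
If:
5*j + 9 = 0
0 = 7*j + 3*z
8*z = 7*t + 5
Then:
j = -9/5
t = 143/35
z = 21/5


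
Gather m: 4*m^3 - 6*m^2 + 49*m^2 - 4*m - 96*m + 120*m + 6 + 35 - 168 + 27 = 4*m^3 + 43*m^2 + 20*m - 100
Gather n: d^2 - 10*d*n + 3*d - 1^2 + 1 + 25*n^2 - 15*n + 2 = d^2 + 3*d + 25*n^2 + n*(-10*d - 15) + 2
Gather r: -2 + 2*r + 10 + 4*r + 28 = 6*r + 36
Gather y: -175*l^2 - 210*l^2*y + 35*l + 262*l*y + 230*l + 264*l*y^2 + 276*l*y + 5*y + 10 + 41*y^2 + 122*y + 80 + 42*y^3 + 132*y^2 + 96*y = -175*l^2 + 265*l + 42*y^3 + y^2*(264*l + 173) + y*(-210*l^2 + 538*l + 223) + 90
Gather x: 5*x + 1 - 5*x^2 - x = -5*x^2 + 4*x + 1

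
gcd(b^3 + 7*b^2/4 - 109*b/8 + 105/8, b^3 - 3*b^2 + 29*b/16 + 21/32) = b^2 - 13*b/4 + 21/8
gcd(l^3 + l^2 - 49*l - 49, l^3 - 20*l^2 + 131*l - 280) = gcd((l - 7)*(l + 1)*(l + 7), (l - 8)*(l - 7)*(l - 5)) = l - 7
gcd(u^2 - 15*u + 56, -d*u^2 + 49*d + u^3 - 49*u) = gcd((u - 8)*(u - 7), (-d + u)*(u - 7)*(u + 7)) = u - 7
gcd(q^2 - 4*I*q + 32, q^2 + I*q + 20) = 1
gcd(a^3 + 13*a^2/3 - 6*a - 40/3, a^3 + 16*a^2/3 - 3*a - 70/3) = a^2 + 3*a - 10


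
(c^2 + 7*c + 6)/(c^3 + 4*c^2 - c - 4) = (c + 6)/(c^2 + 3*c - 4)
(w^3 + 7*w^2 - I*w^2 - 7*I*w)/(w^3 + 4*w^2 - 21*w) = (w - I)/(w - 3)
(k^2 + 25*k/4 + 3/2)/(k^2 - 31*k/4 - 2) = (k + 6)/(k - 8)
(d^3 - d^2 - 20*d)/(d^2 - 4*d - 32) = d*(d - 5)/(d - 8)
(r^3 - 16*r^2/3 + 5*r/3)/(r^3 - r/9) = 3*(r - 5)/(3*r + 1)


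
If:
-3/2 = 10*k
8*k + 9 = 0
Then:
No Solution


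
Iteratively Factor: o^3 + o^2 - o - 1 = (o + 1)*(o^2 - 1) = (o - 1)*(o + 1)*(o + 1)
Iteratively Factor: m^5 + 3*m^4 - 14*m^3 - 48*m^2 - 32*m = (m - 4)*(m^4 + 7*m^3 + 14*m^2 + 8*m) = m*(m - 4)*(m^3 + 7*m^2 + 14*m + 8) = m*(m - 4)*(m + 4)*(m^2 + 3*m + 2) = m*(m - 4)*(m + 1)*(m + 4)*(m + 2)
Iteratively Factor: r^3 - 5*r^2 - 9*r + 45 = (r + 3)*(r^2 - 8*r + 15) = (r - 3)*(r + 3)*(r - 5)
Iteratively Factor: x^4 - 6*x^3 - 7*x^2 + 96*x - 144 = (x + 4)*(x^3 - 10*x^2 + 33*x - 36) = (x - 4)*(x + 4)*(x^2 - 6*x + 9) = (x - 4)*(x - 3)*(x + 4)*(x - 3)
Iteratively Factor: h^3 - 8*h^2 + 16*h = (h)*(h^2 - 8*h + 16) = h*(h - 4)*(h - 4)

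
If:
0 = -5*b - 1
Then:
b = -1/5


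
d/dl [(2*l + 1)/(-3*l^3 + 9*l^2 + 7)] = (-6*l^3 + 18*l^2 + 9*l*(l - 2)*(2*l + 1) + 14)/(-3*l^3 + 9*l^2 + 7)^2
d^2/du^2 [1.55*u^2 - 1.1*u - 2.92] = 3.10000000000000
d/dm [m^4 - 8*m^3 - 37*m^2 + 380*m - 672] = 4*m^3 - 24*m^2 - 74*m + 380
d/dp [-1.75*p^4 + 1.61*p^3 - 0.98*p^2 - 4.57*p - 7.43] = -7.0*p^3 + 4.83*p^2 - 1.96*p - 4.57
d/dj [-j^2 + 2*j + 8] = 2 - 2*j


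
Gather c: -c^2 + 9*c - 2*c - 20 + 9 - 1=-c^2 + 7*c - 12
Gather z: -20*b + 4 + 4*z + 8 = -20*b + 4*z + 12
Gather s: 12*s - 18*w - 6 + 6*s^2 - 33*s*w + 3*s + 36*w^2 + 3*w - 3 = 6*s^2 + s*(15 - 33*w) + 36*w^2 - 15*w - 9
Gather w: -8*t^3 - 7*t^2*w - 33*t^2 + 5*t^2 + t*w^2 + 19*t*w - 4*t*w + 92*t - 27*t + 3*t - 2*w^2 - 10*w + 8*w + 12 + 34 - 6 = -8*t^3 - 28*t^2 + 68*t + w^2*(t - 2) + w*(-7*t^2 + 15*t - 2) + 40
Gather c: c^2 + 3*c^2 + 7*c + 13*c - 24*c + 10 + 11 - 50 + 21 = 4*c^2 - 4*c - 8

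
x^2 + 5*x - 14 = (x - 2)*(x + 7)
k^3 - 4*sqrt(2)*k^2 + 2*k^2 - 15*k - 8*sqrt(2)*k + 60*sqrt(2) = (k - 3)*(k + 5)*(k - 4*sqrt(2))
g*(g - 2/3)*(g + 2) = g^3 + 4*g^2/3 - 4*g/3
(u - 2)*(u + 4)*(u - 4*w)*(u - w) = u^4 - 5*u^3*w + 2*u^3 + 4*u^2*w^2 - 10*u^2*w - 8*u^2 + 8*u*w^2 + 40*u*w - 32*w^2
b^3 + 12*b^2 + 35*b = b*(b + 5)*(b + 7)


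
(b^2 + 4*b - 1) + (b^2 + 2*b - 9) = 2*b^2 + 6*b - 10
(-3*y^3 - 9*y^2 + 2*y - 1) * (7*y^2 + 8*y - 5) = -21*y^5 - 87*y^4 - 43*y^3 + 54*y^2 - 18*y + 5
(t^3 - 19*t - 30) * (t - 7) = t^4 - 7*t^3 - 19*t^2 + 103*t + 210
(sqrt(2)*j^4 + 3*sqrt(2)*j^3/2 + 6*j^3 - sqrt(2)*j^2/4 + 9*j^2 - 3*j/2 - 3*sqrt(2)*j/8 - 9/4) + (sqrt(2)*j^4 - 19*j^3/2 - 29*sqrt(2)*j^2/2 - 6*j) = 2*sqrt(2)*j^4 - 7*j^3/2 + 3*sqrt(2)*j^3/2 - 59*sqrt(2)*j^2/4 + 9*j^2 - 15*j/2 - 3*sqrt(2)*j/8 - 9/4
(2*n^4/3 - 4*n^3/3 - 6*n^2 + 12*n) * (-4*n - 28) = -8*n^5/3 - 40*n^4/3 + 184*n^3/3 + 120*n^2 - 336*n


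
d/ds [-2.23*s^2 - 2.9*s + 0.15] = -4.46*s - 2.9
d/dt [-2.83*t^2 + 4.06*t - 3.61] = 4.06 - 5.66*t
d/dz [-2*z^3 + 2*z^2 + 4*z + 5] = -6*z^2 + 4*z + 4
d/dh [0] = 0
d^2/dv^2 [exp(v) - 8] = exp(v)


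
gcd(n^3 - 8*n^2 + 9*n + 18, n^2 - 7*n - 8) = n + 1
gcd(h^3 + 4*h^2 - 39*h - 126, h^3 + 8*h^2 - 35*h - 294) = h^2 + h - 42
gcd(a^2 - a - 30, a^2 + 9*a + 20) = a + 5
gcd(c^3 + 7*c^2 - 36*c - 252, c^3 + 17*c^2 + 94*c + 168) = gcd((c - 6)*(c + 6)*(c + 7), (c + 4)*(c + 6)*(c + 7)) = c^2 + 13*c + 42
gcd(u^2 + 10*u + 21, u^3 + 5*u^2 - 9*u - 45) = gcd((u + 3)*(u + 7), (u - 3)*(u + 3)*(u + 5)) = u + 3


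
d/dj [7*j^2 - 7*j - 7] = 14*j - 7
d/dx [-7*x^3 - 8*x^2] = x*(-21*x - 16)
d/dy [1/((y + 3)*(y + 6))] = (-2*y - 9)/(y^4 + 18*y^3 + 117*y^2 + 324*y + 324)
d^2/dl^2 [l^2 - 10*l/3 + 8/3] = 2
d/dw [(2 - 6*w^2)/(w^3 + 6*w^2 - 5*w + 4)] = 2*(3*w^4 + 12*w^2 - 36*w + 5)/(w^6 + 12*w^5 + 26*w^4 - 52*w^3 + 73*w^2 - 40*w + 16)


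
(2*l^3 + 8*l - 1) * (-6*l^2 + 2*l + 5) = -12*l^5 + 4*l^4 - 38*l^3 + 22*l^2 + 38*l - 5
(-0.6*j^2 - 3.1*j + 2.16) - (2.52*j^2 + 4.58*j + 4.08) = -3.12*j^2 - 7.68*j - 1.92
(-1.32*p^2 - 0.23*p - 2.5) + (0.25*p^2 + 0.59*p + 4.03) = -1.07*p^2 + 0.36*p + 1.53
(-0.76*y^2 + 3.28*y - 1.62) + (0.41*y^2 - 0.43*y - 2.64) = -0.35*y^2 + 2.85*y - 4.26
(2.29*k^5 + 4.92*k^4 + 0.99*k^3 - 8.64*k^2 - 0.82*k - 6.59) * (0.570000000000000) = 1.3053*k^5 + 2.8044*k^4 + 0.5643*k^3 - 4.9248*k^2 - 0.4674*k - 3.7563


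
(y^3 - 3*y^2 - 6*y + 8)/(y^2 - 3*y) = (y^3 - 3*y^2 - 6*y + 8)/(y*(y - 3))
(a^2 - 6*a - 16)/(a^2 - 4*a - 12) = (a - 8)/(a - 6)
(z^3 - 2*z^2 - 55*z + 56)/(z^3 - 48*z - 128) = (z^2 + 6*z - 7)/(z^2 + 8*z + 16)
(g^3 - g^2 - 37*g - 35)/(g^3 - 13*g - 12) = (g^2 - 2*g - 35)/(g^2 - g - 12)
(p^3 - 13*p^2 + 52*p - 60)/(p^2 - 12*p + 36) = (p^2 - 7*p + 10)/(p - 6)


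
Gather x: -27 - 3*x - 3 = -3*x - 30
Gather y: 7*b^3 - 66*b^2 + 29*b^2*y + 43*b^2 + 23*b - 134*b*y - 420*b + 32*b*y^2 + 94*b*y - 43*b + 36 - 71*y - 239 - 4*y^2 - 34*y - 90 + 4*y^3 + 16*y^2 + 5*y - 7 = 7*b^3 - 23*b^2 - 440*b + 4*y^3 + y^2*(32*b + 12) + y*(29*b^2 - 40*b - 100) - 300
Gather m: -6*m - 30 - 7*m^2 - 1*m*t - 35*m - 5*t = -7*m^2 + m*(-t - 41) - 5*t - 30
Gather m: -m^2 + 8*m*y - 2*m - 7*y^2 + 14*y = -m^2 + m*(8*y - 2) - 7*y^2 + 14*y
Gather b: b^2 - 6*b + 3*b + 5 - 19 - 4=b^2 - 3*b - 18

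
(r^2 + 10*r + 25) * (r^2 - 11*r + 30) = r^4 - r^3 - 55*r^2 + 25*r + 750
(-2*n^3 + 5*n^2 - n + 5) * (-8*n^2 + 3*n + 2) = 16*n^5 - 46*n^4 + 19*n^3 - 33*n^2 + 13*n + 10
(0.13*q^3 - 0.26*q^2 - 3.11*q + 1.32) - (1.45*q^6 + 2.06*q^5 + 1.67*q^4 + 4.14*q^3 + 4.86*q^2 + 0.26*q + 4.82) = -1.45*q^6 - 2.06*q^5 - 1.67*q^4 - 4.01*q^3 - 5.12*q^2 - 3.37*q - 3.5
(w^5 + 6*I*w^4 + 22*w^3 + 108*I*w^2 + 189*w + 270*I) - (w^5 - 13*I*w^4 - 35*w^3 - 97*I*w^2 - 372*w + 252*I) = 19*I*w^4 + 57*w^3 + 205*I*w^2 + 561*w + 18*I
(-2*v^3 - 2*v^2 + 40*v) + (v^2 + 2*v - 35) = -2*v^3 - v^2 + 42*v - 35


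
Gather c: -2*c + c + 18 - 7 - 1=10 - c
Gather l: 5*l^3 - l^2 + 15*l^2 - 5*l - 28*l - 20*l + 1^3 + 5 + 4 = 5*l^3 + 14*l^2 - 53*l + 10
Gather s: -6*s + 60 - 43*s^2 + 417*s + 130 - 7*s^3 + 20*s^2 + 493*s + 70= -7*s^3 - 23*s^2 + 904*s + 260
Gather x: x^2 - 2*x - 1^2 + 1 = x^2 - 2*x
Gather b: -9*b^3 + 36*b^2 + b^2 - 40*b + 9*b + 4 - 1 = -9*b^3 + 37*b^2 - 31*b + 3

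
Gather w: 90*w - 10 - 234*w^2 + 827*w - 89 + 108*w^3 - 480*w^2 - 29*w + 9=108*w^3 - 714*w^2 + 888*w - 90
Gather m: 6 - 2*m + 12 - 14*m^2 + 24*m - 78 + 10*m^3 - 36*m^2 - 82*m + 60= 10*m^3 - 50*m^2 - 60*m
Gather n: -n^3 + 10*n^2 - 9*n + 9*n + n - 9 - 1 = -n^3 + 10*n^2 + n - 10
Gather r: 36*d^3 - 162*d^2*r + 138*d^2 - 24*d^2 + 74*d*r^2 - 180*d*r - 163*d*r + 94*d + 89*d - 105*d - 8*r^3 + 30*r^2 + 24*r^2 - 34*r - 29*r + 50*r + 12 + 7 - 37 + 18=36*d^3 + 114*d^2 + 78*d - 8*r^3 + r^2*(74*d + 54) + r*(-162*d^2 - 343*d - 13)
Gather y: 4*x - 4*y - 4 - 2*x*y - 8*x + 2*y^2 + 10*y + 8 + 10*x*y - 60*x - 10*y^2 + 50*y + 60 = -64*x - 8*y^2 + y*(8*x + 56) + 64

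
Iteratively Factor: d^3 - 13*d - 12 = (d + 1)*(d^2 - d - 12) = (d + 1)*(d + 3)*(d - 4)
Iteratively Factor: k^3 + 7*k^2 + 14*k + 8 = (k + 2)*(k^2 + 5*k + 4) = (k + 1)*(k + 2)*(k + 4)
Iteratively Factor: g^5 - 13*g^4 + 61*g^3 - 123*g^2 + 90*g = (g - 3)*(g^4 - 10*g^3 + 31*g^2 - 30*g) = g*(g - 3)*(g^3 - 10*g^2 + 31*g - 30) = g*(g - 3)^2*(g^2 - 7*g + 10) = g*(g - 3)^2*(g - 2)*(g - 5)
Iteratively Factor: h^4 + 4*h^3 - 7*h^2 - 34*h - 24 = (h - 3)*(h^3 + 7*h^2 + 14*h + 8) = (h - 3)*(h + 1)*(h^2 + 6*h + 8) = (h - 3)*(h + 1)*(h + 4)*(h + 2)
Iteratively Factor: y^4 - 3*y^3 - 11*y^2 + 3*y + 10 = (y + 2)*(y^3 - 5*y^2 - y + 5) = (y - 5)*(y + 2)*(y^2 - 1) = (y - 5)*(y - 1)*(y + 2)*(y + 1)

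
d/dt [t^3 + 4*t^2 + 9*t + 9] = 3*t^2 + 8*t + 9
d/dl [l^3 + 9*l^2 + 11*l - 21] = 3*l^2 + 18*l + 11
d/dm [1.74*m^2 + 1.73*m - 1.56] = 3.48*m + 1.73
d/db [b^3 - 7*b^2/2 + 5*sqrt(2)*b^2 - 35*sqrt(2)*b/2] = 3*b^2 - 7*b + 10*sqrt(2)*b - 35*sqrt(2)/2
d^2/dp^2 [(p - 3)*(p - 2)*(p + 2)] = 6*p - 6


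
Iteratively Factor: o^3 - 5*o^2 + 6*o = (o - 2)*(o^2 - 3*o) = o*(o - 2)*(o - 3)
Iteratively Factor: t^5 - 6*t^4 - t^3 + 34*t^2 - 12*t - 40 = (t + 2)*(t^4 - 8*t^3 + 15*t^2 + 4*t - 20) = (t + 1)*(t + 2)*(t^3 - 9*t^2 + 24*t - 20) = (t - 2)*(t + 1)*(t + 2)*(t^2 - 7*t + 10) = (t - 2)^2*(t + 1)*(t + 2)*(t - 5)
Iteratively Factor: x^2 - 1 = (x - 1)*(x + 1)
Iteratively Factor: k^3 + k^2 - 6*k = (k + 3)*(k^2 - 2*k) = k*(k + 3)*(k - 2)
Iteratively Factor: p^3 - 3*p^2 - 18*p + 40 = (p - 5)*(p^2 + 2*p - 8) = (p - 5)*(p - 2)*(p + 4)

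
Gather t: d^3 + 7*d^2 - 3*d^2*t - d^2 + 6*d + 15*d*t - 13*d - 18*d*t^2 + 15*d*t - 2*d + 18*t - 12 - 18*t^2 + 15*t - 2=d^3 + 6*d^2 - 9*d + t^2*(-18*d - 18) + t*(-3*d^2 + 30*d + 33) - 14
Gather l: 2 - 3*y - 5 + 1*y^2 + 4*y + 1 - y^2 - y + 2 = 0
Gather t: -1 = -1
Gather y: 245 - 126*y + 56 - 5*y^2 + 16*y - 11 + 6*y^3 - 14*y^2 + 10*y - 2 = 6*y^3 - 19*y^2 - 100*y + 288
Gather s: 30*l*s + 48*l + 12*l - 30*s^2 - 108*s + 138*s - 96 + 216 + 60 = 60*l - 30*s^2 + s*(30*l + 30) + 180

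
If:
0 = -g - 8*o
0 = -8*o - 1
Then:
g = 1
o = -1/8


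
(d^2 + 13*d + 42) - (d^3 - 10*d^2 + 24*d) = -d^3 + 11*d^2 - 11*d + 42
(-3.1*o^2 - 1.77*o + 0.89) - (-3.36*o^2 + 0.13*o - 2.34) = 0.26*o^2 - 1.9*o + 3.23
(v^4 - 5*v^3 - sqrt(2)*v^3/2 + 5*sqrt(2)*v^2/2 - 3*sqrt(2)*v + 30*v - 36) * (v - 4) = v^5 - 9*v^4 - sqrt(2)*v^4/2 + 9*sqrt(2)*v^3/2 + 20*v^3 - 13*sqrt(2)*v^2 + 30*v^2 - 156*v + 12*sqrt(2)*v + 144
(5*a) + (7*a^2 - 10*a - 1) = 7*a^2 - 5*a - 1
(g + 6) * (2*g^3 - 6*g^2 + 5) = 2*g^4 + 6*g^3 - 36*g^2 + 5*g + 30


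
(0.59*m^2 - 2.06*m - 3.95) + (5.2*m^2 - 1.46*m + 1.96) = 5.79*m^2 - 3.52*m - 1.99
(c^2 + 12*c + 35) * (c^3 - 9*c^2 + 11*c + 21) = c^5 + 3*c^4 - 62*c^3 - 162*c^2 + 637*c + 735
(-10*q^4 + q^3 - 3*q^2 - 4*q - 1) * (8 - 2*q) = 20*q^5 - 82*q^4 + 14*q^3 - 16*q^2 - 30*q - 8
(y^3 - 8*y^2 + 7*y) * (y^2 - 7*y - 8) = y^5 - 15*y^4 + 55*y^3 + 15*y^2 - 56*y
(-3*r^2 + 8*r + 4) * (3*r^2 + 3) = -9*r^4 + 24*r^3 + 3*r^2 + 24*r + 12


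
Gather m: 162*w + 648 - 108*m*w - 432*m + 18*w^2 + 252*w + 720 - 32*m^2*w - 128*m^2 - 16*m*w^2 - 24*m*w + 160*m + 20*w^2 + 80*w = m^2*(-32*w - 128) + m*(-16*w^2 - 132*w - 272) + 38*w^2 + 494*w + 1368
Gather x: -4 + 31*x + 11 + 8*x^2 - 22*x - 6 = 8*x^2 + 9*x + 1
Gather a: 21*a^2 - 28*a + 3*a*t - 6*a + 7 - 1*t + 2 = 21*a^2 + a*(3*t - 34) - t + 9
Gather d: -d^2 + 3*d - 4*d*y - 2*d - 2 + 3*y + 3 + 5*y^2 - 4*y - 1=-d^2 + d*(1 - 4*y) + 5*y^2 - y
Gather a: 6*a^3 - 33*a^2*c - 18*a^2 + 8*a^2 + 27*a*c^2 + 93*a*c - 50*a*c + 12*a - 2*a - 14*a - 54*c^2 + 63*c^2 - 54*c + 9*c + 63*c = 6*a^3 + a^2*(-33*c - 10) + a*(27*c^2 + 43*c - 4) + 9*c^2 + 18*c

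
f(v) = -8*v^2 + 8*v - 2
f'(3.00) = -40.00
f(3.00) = -50.00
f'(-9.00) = 152.00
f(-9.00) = -722.00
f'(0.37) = 2.08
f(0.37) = -0.14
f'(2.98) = -39.68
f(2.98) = -49.20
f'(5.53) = -80.48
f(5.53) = -202.41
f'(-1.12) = 25.92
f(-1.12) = -21.00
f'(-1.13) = 26.08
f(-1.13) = -21.26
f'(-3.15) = 58.40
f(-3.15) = -106.58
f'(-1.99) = 39.84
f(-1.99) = -49.60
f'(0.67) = -2.72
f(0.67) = -0.23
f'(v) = 8 - 16*v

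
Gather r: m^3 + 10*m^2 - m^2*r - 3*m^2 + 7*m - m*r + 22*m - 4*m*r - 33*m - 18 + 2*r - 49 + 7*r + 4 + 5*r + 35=m^3 + 7*m^2 - 4*m + r*(-m^2 - 5*m + 14) - 28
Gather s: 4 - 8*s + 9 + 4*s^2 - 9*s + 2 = 4*s^2 - 17*s + 15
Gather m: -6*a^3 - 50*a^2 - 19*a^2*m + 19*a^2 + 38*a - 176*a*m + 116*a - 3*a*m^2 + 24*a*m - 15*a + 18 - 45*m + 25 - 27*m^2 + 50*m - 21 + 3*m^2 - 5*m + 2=-6*a^3 - 31*a^2 + 139*a + m^2*(-3*a - 24) + m*(-19*a^2 - 152*a) + 24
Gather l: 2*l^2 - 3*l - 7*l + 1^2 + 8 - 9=2*l^2 - 10*l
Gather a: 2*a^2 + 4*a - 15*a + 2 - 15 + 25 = 2*a^2 - 11*a + 12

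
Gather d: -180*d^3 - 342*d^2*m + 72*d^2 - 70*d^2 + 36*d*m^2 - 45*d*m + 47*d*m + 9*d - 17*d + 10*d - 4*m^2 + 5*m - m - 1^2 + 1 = -180*d^3 + d^2*(2 - 342*m) + d*(36*m^2 + 2*m + 2) - 4*m^2 + 4*m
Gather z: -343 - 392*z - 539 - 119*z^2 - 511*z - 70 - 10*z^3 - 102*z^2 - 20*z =-10*z^3 - 221*z^2 - 923*z - 952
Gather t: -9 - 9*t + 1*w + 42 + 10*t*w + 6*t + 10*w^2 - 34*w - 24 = t*(10*w - 3) + 10*w^2 - 33*w + 9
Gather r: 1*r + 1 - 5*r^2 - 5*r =-5*r^2 - 4*r + 1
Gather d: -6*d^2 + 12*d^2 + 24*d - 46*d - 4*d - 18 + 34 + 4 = 6*d^2 - 26*d + 20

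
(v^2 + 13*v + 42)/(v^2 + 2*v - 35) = (v + 6)/(v - 5)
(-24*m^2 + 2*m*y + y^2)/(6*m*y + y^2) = (-4*m + y)/y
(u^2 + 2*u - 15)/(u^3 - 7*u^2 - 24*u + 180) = (u - 3)/(u^2 - 12*u + 36)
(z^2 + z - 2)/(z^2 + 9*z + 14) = (z - 1)/(z + 7)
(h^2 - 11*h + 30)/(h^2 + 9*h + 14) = (h^2 - 11*h + 30)/(h^2 + 9*h + 14)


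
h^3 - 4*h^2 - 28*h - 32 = (h - 8)*(h + 2)^2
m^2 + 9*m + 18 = (m + 3)*(m + 6)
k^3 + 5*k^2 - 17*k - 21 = (k - 3)*(k + 1)*(k + 7)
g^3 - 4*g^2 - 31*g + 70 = (g - 7)*(g - 2)*(g + 5)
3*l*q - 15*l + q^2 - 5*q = (3*l + q)*(q - 5)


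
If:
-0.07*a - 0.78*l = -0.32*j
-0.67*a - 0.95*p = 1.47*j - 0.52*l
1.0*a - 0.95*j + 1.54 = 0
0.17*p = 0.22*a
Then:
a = -0.62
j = 0.97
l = 0.45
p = -0.81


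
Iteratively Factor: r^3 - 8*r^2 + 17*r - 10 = (r - 5)*(r^2 - 3*r + 2) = (r - 5)*(r - 2)*(r - 1)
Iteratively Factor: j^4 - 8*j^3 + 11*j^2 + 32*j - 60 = (j - 5)*(j^3 - 3*j^2 - 4*j + 12) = (j - 5)*(j + 2)*(j^2 - 5*j + 6) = (j - 5)*(j - 2)*(j + 2)*(j - 3)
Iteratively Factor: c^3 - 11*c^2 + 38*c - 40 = (c - 5)*(c^2 - 6*c + 8) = (c - 5)*(c - 2)*(c - 4)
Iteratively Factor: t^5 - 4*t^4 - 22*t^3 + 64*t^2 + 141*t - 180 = (t + 3)*(t^4 - 7*t^3 - t^2 + 67*t - 60) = (t - 5)*(t + 3)*(t^3 - 2*t^2 - 11*t + 12) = (t - 5)*(t - 4)*(t + 3)*(t^2 + 2*t - 3) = (t - 5)*(t - 4)*(t + 3)^2*(t - 1)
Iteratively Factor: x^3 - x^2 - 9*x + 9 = (x - 3)*(x^2 + 2*x - 3) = (x - 3)*(x + 3)*(x - 1)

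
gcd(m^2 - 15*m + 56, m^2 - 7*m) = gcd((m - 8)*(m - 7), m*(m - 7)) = m - 7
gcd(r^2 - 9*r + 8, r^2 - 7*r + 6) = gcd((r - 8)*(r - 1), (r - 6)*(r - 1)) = r - 1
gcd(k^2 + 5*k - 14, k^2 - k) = 1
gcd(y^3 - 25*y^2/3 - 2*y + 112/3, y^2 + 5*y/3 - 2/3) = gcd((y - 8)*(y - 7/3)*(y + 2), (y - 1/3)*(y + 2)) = y + 2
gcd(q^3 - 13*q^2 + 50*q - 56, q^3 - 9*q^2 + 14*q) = q^2 - 9*q + 14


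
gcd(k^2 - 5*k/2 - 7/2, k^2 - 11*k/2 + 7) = k - 7/2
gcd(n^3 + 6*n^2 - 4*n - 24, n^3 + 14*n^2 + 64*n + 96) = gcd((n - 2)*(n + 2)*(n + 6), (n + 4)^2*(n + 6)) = n + 6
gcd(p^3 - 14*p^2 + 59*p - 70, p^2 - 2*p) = p - 2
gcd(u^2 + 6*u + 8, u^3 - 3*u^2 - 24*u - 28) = u + 2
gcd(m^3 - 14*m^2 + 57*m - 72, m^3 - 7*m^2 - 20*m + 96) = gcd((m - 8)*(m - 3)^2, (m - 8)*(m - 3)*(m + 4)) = m^2 - 11*m + 24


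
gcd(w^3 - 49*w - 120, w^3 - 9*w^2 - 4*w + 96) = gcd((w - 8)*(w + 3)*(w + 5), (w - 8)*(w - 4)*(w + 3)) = w^2 - 5*w - 24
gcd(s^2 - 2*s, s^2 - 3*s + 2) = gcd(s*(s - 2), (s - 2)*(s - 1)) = s - 2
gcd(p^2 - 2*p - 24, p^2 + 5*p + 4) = p + 4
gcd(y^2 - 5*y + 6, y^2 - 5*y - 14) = 1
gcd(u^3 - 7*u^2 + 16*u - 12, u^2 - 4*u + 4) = u^2 - 4*u + 4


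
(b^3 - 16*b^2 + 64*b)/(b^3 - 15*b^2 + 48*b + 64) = b/(b + 1)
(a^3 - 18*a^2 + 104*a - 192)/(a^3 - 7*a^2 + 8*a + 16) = (a^2 - 14*a + 48)/(a^2 - 3*a - 4)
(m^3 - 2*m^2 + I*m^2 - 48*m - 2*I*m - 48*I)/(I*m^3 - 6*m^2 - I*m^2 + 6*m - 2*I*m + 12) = (-I*m^3 + m^2*(1 + 2*I) + m*(-2 + 48*I) - 48)/(m^3 + m^2*(-1 + 6*I) + m*(-2 - 6*I) - 12*I)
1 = 1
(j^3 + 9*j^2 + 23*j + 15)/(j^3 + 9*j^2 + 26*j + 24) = (j^2 + 6*j + 5)/(j^2 + 6*j + 8)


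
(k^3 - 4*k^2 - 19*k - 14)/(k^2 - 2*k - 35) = (k^2 + 3*k + 2)/(k + 5)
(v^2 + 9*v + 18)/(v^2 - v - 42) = (v + 3)/(v - 7)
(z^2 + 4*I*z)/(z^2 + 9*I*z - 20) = z/(z + 5*I)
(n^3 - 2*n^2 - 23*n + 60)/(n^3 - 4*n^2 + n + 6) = (n^2 + n - 20)/(n^2 - n - 2)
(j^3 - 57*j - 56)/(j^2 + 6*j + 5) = (j^2 - j - 56)/(j + 5)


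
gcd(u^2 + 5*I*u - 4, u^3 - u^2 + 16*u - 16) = u + 4*I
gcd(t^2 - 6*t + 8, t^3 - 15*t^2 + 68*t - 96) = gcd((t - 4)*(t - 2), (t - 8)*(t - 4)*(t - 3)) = t - 4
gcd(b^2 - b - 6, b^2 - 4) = b + 2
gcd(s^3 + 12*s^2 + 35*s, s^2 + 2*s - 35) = s + 7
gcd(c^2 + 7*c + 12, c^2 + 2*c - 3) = c + 3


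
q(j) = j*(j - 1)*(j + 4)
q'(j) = j*(j - 1) + j*(j + 4) + (j - 1)*(j + 4) = 3*j^2 + 6*j - 4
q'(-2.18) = -2.82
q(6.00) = 300.00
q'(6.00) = 140.00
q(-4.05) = -1.02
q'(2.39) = 27.48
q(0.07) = -0.26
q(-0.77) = 4.40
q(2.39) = 21.23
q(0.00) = 0.00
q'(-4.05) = 20.91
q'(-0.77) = -6.84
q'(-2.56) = 0.30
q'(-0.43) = -6.03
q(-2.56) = 13.12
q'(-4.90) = 38.63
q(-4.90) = -26.02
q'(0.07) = -3.57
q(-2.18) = 12.62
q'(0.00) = -4.00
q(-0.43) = 2.20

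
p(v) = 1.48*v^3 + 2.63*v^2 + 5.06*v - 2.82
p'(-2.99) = 29.03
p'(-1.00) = 4.24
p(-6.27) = -295.96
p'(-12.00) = 581.30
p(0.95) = 5.63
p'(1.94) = 31.97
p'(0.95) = 14.06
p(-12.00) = -2242.26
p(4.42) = 198.73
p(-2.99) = -34.00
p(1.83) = 24.32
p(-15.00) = -4481.97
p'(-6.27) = 146.63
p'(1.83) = 29.55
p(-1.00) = -6.73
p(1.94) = 27.70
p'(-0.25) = 4.02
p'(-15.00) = 925.16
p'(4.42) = 115.05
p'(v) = 4.44*v^2 + 5.26*v + 5.06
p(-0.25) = -3.94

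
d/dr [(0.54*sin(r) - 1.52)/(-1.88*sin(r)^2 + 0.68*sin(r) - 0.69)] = (1.0152*sin(r)^2 - 5.7152*sin(r) + 0.661)*cos(r)/(3.5344*sin(r)^4 - 2.5568*sin(r)^3 + 3.0568*sin(r)^2 - 0.9384*sin(r) + 0.4761)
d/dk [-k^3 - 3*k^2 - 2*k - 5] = -3*k^2 - 6*k - 2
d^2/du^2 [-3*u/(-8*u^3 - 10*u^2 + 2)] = 3*u*(4*u^2*(6*u + 5)^2 - 3*(8*u + 5)*(4*u^3 + 5*u^2 - 1))/(4*u^3 + 5*u^2 - 1)^3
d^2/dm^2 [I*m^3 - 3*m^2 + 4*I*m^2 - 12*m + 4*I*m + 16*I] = 6*I*m - 6 + 8*I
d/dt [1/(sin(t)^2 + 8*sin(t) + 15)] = -2*(sin(t) + 4)*cos(t)/(sin(t)^2 + 8*sin(t) + 15)^2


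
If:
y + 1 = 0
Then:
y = -1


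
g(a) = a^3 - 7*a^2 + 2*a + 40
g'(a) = 3*a^2 - 14*a + 2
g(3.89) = 0.72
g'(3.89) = -7.06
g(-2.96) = -53.19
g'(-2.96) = 69.72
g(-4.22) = -168.25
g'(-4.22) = 114.51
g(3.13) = 8.35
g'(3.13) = -12.43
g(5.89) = 13.27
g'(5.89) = 23.62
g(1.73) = 27.69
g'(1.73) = -13.24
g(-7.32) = -741.94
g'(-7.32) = 265.23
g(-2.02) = -0.85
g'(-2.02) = 42.52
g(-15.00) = -4940.00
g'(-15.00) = 887.00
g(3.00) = 10.00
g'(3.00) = -13.00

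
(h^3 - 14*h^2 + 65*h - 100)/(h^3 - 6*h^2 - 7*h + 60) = (h - 5)/(h + 3)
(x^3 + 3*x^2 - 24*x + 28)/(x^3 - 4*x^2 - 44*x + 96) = (x^2 + 5*x - 14)/(x^2 - 2*x - 48)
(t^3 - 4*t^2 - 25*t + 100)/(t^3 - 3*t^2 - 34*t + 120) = (t + 5)/(t + 6)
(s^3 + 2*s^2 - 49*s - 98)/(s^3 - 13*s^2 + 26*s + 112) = (s + 7)/(s - 8)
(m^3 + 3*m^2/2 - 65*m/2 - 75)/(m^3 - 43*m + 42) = (2*m^2 + 15*m + 25)/(2*(m^2 + 6*m - 7))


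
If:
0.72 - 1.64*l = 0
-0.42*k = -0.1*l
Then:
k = 0.10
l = 0.44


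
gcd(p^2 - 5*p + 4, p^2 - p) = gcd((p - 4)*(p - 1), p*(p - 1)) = p - 1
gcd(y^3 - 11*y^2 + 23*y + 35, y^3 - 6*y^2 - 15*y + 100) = y - 5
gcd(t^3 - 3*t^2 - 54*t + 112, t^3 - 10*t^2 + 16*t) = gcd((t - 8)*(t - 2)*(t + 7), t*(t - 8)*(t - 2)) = t^2 - 10*t + 16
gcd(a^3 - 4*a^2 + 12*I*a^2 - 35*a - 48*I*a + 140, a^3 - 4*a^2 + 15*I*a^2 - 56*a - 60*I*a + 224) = a^2 + a*(-4 + 7*I) - 28*I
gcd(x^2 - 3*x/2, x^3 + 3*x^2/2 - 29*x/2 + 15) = x - 3/2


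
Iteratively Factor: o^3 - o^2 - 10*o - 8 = (o + 1)*(o^2 - 2*o - 8) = (o + 1)*(o + 2)*(o - 4)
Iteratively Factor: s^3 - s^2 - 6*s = (s)*(s^2 - s - 6) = s*(s - 3)*(s + 2)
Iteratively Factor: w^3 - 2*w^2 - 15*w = (w)*(w^2 - 2*w - 15) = w*(w - 5)*(w + 3)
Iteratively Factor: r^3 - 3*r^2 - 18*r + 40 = (r - 2)*(r^2 - r - 20) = (r - 2)*(r + 4)*(r - 5)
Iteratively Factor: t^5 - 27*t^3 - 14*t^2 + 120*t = (t - 2)*(t^4 + 2*t^3 - 23*t^2 - 60*t) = (t - 2)*(t + 4)*(t^3 - 2*t^2 - 15*t) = t*(t - 2)*(t + 4)*(t^2 - 2*t - 15) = t*(t - 5)*(t - 2)*(t + 4)*(t + 3)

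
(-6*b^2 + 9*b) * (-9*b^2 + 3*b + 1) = 54*b^4 - 99*b^3 + 21*b^2 + 9*b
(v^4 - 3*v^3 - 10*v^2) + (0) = v^4 - 3*v^3 - 10*v^2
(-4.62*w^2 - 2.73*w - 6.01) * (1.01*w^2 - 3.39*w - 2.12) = -4.6662*w^4 + 12.9045*w^3 + 12.979*w^2 + 26.1615*w + 12.7412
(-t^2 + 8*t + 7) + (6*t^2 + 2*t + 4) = 5*t^2 + 10*t + 11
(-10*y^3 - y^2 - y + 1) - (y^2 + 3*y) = -10*y^3 - 2*y^2 - 4*y + 1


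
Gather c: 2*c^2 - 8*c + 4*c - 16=2*c^2 - 4*c - 16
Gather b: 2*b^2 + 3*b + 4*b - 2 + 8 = 2*b^2 + 7*b + 6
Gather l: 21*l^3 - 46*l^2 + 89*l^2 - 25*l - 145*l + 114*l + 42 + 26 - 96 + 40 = 21*l^3 + 43*l^2 - 56*l + 12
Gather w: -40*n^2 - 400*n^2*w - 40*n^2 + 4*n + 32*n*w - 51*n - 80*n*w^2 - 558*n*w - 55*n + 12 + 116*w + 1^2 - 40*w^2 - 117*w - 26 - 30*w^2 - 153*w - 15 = -80*n^2 - 102*n + w^2*(-80*n - 70) + w*(-400*n^2 - 526*n - 154) - 28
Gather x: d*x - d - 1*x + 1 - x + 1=-d + x*(d - 2) + 2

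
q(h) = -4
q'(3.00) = 0.00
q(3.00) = -4.00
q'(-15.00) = 0.00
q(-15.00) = -4.00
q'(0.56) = 0.00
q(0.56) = -4.00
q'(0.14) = 0.00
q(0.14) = -4.00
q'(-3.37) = 0.00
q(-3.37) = -4.00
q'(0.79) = 0.00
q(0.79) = -4.00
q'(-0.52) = 0.00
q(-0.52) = -4.00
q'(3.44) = 0.00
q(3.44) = -4.00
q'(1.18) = 0.00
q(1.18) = -4.00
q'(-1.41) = 0.00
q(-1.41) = -4.00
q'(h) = 0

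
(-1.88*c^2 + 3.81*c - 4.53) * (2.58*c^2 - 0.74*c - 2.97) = -4.8504*c^4 + 11.221*c^3 - 8.9232*c^2 - 7.9635*c + 13.4541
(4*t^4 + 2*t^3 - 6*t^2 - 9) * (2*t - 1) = 8*t^5 - 14*t^3 + 6*t^2 - 18*t + 9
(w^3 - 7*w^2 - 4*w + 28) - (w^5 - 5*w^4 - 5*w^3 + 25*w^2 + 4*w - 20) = -w^5 + 5*w^4 + 6*w^3 - 32*w^2 - 8*w + 48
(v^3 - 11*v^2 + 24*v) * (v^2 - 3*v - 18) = v^5 - 14*v^4 + 39*v^3 + 126*v^2 - 432*v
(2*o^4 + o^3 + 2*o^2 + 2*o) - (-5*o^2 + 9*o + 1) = 2*o^4 + o^3 + 7*o^2 - 7*o - 1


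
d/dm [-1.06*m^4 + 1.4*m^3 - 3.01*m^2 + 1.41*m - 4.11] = -4.24*m^3 + 4.2*m^2 - 6.02*m + 1.41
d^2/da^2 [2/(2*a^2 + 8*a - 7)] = 8*(-2*a^2 - 8*a + 8*(a + 2)^2 + 7)/(2*a^2 + 8*a - 7)^3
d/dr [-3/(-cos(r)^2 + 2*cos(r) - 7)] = 6*(cos(r) - 1)*sin(r)/(cos(r)^2 - 2*cos(r) + 7)^2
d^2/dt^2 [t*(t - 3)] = 2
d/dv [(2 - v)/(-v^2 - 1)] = (v^2 - 2*v*(v - 2) + 1)/(v^2 + 1)^2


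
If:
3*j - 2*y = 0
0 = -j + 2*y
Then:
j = 0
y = 0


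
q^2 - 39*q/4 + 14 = (q - 8)*(q - 7/4)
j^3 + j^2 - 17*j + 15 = (j - 3)*(j - 1)*(j + 5)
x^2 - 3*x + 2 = (x - 2)*(x - 1)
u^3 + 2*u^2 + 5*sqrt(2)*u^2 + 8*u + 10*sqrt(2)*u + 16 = (u + 2)*(u + sqrt(2))*(u + 4*sqrt(2))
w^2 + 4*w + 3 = (w + 1)*(w + 3)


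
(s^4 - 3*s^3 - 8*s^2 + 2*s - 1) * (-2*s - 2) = -2*s^5 + 4*s^4 + 22*s^3 + 12*s^2 - 2*s + 2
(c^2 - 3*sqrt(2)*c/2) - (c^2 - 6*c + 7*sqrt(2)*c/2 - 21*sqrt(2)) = -5*sqrt(2)*c + 6*c + 21*sqrt(2)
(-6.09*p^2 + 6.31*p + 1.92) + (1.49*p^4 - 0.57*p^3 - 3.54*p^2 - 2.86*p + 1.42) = 1.49*p^4 - 0.57*p^3 - 9.63*p^2 + 3.45*p + 3.34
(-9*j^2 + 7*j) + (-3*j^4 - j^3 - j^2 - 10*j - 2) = -3*j^4 - j^3 - 10*j^2 - 3*j - 2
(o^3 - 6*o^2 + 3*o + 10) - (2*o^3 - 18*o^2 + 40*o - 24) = -o^3 + 12*o^2 - 37*o + 34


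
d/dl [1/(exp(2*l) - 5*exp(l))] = (5 - 2*exp(l))*exp(-l)/(exp(l) - 5)^2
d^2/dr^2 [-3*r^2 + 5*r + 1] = -6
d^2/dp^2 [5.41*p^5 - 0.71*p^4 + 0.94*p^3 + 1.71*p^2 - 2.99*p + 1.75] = 108.2*p^3 - 8.52*p^2 + 5.64*p + 3.42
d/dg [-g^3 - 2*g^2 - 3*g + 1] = -3*g^2 - 4*g - 3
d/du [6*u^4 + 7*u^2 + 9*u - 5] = 24*u^3 + 14*u + 9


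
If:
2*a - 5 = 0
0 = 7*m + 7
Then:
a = 5/2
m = -1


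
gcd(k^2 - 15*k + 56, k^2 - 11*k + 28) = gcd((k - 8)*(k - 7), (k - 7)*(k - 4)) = k - 7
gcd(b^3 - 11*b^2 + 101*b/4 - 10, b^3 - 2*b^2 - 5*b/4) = b - 5/2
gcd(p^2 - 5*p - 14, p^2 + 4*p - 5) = 1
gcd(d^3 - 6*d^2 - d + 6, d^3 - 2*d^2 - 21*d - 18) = d^2 - 5*d - 6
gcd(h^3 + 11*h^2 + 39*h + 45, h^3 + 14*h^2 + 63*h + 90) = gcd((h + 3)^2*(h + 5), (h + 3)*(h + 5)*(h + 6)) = h^2 + 8*h + 15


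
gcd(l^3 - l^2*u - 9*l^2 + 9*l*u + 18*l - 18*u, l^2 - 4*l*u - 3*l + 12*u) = l - 3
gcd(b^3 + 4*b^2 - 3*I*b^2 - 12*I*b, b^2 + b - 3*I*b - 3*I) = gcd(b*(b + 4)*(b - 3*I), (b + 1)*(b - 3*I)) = b - 3*I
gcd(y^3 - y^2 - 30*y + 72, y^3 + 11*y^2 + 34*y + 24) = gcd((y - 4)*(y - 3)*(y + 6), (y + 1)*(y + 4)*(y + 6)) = y + 6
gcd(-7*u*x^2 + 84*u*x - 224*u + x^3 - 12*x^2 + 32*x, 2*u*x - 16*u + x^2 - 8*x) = x - 8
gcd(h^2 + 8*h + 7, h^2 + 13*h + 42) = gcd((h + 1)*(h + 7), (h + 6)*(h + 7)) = h + 7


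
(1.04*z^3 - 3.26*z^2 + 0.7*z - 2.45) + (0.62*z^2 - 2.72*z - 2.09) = 1.04*z^3 - 2.64*z^2 - 2.02*z - 4.54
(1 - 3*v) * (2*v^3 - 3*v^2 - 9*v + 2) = -6*v^4 + 11*v^3 + 24*v^2 - 15*v + 2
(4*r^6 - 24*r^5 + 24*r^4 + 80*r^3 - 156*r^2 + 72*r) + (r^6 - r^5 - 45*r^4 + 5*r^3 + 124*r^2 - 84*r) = 5*r^6 - 25*r^5 - 21*r^4 + 85*r^3 - 32*r^2 - 12*r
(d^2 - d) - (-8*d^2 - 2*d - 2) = 9*d^2 + d + 2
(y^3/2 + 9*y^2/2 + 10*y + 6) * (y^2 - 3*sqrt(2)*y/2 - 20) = y^5/2 - 3*sqrt(2)*y^4/4 + 9*y^4/2 - 27*sqrt(2)*y^3/4 - 84*y^2 - 15*sqrt(2)*y^2 - 200*y - 9*sqrt(2)*y - 120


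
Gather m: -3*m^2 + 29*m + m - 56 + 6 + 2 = -3*m^2 + 30*m - 48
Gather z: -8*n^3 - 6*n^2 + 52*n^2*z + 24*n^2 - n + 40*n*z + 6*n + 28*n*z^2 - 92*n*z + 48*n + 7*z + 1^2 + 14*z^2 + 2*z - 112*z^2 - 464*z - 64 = -8*n^3 + 18*n^2 + 53*n + z^2*(28*n - 98) + z*(52*n^2 - 52*n - 455) - 63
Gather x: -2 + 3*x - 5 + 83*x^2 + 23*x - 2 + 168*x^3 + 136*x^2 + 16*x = 168*x^3 + 219*x^2 + 42*x - 9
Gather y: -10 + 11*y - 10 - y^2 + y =-y^2 + 12*y - 20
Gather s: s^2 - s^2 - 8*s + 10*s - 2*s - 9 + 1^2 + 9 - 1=0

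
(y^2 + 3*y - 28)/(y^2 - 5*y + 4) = (y + 7)/(y - 1)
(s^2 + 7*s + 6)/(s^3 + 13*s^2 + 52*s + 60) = (s + 1)/(s^2 + 7*s + 10)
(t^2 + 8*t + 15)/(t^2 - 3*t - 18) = (t + 5)/(t - 6)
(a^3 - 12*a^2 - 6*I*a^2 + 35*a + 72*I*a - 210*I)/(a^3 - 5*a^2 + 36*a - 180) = (a - 7)/(a + 6*I)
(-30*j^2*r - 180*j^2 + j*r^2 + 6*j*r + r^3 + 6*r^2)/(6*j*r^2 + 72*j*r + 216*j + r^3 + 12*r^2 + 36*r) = (-5*j + r)/(r + 6)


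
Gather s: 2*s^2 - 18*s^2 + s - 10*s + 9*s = -16*s^2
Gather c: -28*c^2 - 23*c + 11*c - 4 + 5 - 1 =-28*c^2 - 12*c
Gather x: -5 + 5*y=5*y - 5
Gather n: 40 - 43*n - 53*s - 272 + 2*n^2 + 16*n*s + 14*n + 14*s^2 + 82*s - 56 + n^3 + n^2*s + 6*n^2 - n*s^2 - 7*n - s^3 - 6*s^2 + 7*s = n^3 + n^2*(s + 8) + n*(-s^2 + 16*s - 36) - s^3 + 8*s^2 + 36*s - 288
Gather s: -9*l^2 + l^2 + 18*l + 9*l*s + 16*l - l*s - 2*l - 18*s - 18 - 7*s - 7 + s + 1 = -8*l^2 + 32*l + s*(8*l - 24) - 24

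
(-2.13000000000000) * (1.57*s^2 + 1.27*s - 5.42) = -3.3441*s^2 - 2.7051*s + 11.5446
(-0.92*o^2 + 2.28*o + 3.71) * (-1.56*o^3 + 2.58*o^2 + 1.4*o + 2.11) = 1.4352*o^5 - 5.9304*o^4 - 1.1932*o^3 + 10.8226*o^2 + 10.0048*o + 7.8281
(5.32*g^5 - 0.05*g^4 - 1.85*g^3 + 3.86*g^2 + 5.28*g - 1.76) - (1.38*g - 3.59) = 5.32*g^5 - 0.05*g^4 - 1.85*g^3 + 3.86*g^2 + 3.9*g + 1.83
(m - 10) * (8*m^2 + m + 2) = 8*m^3 - 79*m^2 - 8*m - 20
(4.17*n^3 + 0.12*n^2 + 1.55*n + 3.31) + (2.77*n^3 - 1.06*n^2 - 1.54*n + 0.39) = 6.94*n^3 - 0.94*n^2 + 0.01*n + 3.7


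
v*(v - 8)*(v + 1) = v^3 - 7*v^2 - 8*v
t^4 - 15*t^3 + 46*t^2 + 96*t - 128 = (t - 8)^2*(t - 1)*(t + 2)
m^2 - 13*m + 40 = (m - 8)*(m - 5)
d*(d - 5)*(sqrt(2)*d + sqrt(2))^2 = 2*d^4 - 6*d^3 - 18*d^2 - 10*d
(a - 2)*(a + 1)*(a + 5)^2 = a^4 + 9*a^3 + 13*a^2 - 45*a - 50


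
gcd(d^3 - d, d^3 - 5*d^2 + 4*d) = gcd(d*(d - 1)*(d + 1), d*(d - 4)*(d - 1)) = d^2 - d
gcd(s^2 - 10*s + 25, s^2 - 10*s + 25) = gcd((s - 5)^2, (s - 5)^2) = s^2 - 10*s + 25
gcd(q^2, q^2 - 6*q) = q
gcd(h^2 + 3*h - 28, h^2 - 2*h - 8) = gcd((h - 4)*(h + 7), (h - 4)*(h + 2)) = h - 4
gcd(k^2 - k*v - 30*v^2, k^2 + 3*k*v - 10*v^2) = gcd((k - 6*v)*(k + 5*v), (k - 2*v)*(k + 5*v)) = k + 5*v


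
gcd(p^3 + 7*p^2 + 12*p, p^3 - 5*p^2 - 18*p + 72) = p + 4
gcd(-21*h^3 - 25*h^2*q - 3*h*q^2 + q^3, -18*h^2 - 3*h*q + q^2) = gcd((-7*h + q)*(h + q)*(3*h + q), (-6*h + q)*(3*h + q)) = 3*h + q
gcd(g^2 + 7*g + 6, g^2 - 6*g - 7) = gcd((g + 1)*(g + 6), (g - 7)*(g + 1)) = g + 1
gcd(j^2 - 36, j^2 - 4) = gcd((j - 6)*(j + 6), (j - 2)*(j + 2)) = 1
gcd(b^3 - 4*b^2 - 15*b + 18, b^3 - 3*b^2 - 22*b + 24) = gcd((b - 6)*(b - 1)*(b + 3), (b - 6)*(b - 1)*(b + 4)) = b^2 - 7*b + 6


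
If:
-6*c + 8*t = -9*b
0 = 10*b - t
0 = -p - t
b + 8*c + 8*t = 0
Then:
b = 0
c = 0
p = 0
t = 0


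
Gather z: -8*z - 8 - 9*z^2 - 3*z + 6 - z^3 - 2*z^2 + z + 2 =-z^3 - 11*z^2 - 10*z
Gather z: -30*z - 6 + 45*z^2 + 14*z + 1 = 45*z^2 - 16*z - 5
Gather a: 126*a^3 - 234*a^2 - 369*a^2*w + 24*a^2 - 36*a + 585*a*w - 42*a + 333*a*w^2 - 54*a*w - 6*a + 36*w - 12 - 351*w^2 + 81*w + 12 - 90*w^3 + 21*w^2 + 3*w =126*a^3 + a^2*(-369*w - 210) + a*(333*w^2 + 531*w - 84) - 90*w^3 - 330*w^2 + 120*w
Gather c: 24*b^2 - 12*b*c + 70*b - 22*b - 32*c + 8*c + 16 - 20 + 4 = 24*b^2 + 48*b + c*(-12*b - 24)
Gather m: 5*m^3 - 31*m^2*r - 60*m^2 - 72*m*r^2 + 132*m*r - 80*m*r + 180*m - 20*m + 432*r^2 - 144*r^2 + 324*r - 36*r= 5*m^3 + m^2*(-31*r - 60) + m*(-72*r^2 + 52*r + 160) + 288*r^2 + 288*r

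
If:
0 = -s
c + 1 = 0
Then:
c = -1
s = 0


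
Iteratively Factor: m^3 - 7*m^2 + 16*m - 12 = (m - 2)*(m^2 - 5*m + 6) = (m - 3)*(m - 2)*(m - 2)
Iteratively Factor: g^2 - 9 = (g - 3)*(g + 3)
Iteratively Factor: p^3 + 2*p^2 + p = (p + 1)*(p^2 + p) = (p + 1)^2*(p)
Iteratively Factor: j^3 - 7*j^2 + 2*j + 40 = (j + 2)*(j^2 - 9*j + 20) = (j - 4)*(j + 2)*(j - 5)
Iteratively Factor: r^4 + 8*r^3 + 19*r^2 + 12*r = (r)*(r^3 + 8*r^2 + 19*r + 12) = r*(r + 1)*(r^2 + 7*r + 12) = r*(r + 1)*(r + 3)*(r + 4)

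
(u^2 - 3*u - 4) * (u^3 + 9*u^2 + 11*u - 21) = u^5 + 6*u^4 - 20*u^3 - 90*u^2 + 19*u + 84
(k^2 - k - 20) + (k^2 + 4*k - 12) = 2*k^2 + 3*k - 32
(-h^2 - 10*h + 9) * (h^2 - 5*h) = -h^4 - 5*h^3 + 59*h^2 - 45*h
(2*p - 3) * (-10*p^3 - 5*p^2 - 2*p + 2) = -20*p^4 + 20*p^3 + 11*p^2 + 10*p - 6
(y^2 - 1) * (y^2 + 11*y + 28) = y^4 + 11*y^3 + 27*y^2 - 11*y - 28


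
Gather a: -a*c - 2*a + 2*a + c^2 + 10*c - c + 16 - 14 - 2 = -a*c + c^2 + 9*c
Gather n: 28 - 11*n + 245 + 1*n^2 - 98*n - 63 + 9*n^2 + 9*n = 10*n^2 - 100*n + 210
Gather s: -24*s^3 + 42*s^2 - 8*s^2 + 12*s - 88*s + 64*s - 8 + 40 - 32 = -24*s^3 + 34*s^2 - 12*s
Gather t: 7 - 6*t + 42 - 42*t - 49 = -48*t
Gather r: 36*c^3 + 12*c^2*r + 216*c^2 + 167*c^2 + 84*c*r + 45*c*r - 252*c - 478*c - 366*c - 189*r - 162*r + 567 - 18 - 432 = 36*c^3 + 383*c^2 - 1096*c + r*(12*c^2 + 129*c - 351) + 117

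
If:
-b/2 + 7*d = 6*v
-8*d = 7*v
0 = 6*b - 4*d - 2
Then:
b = 97/284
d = 7/568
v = -1/71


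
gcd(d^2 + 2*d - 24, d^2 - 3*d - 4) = d - 4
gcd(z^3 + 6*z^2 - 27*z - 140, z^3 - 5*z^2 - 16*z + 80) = z^2 - z - 20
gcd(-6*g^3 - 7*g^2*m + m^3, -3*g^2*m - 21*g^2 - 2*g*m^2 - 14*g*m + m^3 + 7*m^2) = 3*g^2 + 2*g*m - m^2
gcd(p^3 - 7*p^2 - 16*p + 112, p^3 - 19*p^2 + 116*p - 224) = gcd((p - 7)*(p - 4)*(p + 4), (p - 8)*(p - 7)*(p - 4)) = p^2 - 11*p + 28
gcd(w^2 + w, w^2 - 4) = 1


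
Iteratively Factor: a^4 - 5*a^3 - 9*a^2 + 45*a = (a)*(a^3 - 5*a^2 - 9*a + 45) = a*(a - 3)*(a^2 - 2*a - 15) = a*(a - 5)*(a - 3)*(a + 3)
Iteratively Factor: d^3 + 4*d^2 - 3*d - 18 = (d + 3)*(d^2 + d - 6) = (d + 3)^2*(d - 2)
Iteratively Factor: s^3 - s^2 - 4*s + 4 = (s + 2)*(s^2 - 3*s + 2) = (s - 2)*(s + 2)*(s - 1)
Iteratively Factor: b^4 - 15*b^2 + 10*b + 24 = (b - 3)*(b^3 + 3*b^2 - 6*b - 8) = (b - 3)*(b + 4)*(b^2 - b - 2) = (b - 3)*(b + 1)*(b + 4)*(b - 2)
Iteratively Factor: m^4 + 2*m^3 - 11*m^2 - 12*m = (m + 1)*(m^3 + m^2 - 12*m) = (m + 1)*(m + 4)*(m^2 - 3*m) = (m - 3)*(m + 1)*(m + 4)*(m)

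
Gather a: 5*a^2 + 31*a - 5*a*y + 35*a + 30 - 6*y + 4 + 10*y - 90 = 5*a^2 + a*(66 - 5*y) + 4*y - 56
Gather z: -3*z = -3*z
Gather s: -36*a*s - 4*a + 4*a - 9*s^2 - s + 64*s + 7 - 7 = -9*s^2 + s*(63 - 36*a)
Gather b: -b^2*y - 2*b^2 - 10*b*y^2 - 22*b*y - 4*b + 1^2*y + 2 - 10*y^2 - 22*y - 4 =b^2*(-y - 2) + b*(-10*y^2 - 22*y - 4) - 10*y^2 - 21*y - 2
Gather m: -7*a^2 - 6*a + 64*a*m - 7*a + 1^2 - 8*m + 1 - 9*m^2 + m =-7*a^2 - 13*a - 9*m^2 + m*(64*a - 7) + 2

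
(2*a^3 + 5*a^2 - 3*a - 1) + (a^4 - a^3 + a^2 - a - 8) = a^4 + a^3 + 6*a^2 - 4*a - 9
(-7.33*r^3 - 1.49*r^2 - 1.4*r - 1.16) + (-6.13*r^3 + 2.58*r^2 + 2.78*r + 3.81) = -13.46*r^3 + 1.09*r^2 + 1.38*r + 2.65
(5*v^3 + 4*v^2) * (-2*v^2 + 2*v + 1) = -10*v^5 + 2*v^4 + 13*v^3 + 4*v^2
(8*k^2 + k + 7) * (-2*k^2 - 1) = -16*k^4 - 2*k^3 - 22*k^2 - k - 7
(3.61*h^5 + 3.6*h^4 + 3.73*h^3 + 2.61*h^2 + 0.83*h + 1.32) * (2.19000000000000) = 7.9059*h^5 + 7.884*h^4 + 8.1687*h^3 + 5.7159*h^2 + 1.8177*h + 2.8908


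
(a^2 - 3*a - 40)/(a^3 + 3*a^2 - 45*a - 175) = (a - 8)/(a^2 - 2*a - 35)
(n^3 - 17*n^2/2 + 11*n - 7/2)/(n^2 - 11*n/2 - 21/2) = (2*n^2 - 3*n + 1)/(2*n + 3)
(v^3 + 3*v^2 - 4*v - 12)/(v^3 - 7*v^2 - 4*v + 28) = (v + 3)/(v - 7)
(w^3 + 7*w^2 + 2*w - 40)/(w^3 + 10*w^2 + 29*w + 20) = (w - 2)/(w + 1)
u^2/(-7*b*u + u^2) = u/(-7*b + u)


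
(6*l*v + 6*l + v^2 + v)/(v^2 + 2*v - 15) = (6*l*v + 6*l + v^2 + v)/(v^2 + 2*v - 15)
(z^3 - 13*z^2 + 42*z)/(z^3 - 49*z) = (z - 6)/(z + 7)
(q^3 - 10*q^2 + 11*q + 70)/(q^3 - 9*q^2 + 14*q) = (q^2 - 3*q - 10)/(q*(q - 2))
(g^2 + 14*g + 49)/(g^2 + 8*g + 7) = (g + 7)/(g + 1)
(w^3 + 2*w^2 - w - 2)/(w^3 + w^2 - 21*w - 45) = (w^3 + 2*w^2 - w - 2)/(w^3 + w^2 - 21*w - 45)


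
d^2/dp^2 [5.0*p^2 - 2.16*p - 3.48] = 10.0000000000000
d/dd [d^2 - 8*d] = 2*d - 8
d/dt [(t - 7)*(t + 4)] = 2*t - 3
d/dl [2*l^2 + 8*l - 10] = 4*l + 8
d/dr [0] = 0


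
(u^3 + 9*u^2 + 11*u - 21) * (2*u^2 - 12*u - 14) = 2*u^5 + 6*u^4 - 100*u^3 - 300*u^2 + 98*u + 294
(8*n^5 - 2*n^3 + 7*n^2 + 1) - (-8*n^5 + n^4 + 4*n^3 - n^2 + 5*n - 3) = 16*n^5 - n^4 - 6*n^3 + 8*n^2 - 5*n + 4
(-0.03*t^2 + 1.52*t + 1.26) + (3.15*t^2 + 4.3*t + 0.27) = 3.12*t^2 + 5.82*t + 1.53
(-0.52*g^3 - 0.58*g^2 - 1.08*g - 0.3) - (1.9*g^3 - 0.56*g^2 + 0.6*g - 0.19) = -2.42*g^3 - 0.0199999999999999*g^2 - 1.68*g - 0.11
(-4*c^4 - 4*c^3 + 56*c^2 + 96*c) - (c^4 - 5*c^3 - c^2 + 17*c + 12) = -5*c^4 + c^3 + 57*c^2 + 79*c - 12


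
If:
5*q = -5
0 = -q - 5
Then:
No Solution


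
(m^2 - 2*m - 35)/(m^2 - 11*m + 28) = (m + 5)/(m - 4)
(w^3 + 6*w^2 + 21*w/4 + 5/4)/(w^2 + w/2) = w + 11/2 + 5/(2*w)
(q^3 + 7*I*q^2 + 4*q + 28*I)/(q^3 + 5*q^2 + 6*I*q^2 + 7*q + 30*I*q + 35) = (q^2 + 4)/(q^2 + q*(5 - I) - 5*I)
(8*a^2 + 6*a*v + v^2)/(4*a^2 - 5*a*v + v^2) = (8*a^2 + 6*a*v + v^2)/(4*a^2 - 5*a*v + v^2)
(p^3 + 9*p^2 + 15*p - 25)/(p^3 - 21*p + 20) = (p + 5)/(p - 4)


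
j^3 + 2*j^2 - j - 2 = (j - 1)*(j + 1)*(j + 2)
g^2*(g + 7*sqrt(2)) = g^3 + 7*sqrt(2)*g^2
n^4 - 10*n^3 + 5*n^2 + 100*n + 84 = (n - 7)*(n - 6)*(n + 1)*(n + 2)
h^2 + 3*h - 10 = (h - 2)*(h + 5)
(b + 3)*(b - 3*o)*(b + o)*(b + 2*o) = b^4 + 3*b^3 - 7*b^2*o^2 - 6*b*o^3 - 21*b*o^2 - 18*o^3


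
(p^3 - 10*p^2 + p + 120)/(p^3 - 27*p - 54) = (p^2 - 13*p + 40)/(p^2 - 3*p - 18)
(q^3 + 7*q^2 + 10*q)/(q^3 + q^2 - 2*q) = (q + 5)/(q - 1)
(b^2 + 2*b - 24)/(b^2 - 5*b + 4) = (b + 6)/(b - 1)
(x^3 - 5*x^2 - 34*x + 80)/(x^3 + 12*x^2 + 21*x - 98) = (x^2 - 3*x - 40)/(x^2 + 14*x + 49)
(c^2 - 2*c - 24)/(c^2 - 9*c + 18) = (c + 4)/(c - 3)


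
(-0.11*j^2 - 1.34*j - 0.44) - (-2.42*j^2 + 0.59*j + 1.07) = 2.31*j^2 - 1.93*j - 1.51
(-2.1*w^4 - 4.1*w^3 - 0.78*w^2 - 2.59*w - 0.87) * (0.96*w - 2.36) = -2.016*w^5 + 1.02*w^4 + 8.9272*w^3 - 0.6456*w^2 + 5.2772*w + 2.0532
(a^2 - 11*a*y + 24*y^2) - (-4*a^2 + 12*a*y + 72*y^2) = 5*a^2 - 23*a*y - 48*y^2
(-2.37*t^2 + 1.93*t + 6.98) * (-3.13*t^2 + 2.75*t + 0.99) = 7.4181*t^4 - 12.5584*t^3 - 18.8862*t^2 + 21.1057*t + 6.9102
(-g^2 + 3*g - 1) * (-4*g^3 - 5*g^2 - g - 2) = 4*g^5 - 7*g^4 - 10*g^3 + 4*g^2 - 5*g + 2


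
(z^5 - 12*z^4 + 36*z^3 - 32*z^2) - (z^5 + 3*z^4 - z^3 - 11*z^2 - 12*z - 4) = -15*z^4 + 37*z^3 - 21*z^2 + 12*z + 4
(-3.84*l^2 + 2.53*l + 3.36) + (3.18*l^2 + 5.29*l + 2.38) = -0.66*l^2 + 7.82*l + 5.74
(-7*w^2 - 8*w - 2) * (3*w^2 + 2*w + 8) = -21*w^4 - 38*w^3 - 78*w^2 - 68*w - 16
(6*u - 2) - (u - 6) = 5*u + 4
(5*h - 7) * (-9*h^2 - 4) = -45*h^3 + 63*h^2 - 20*h + 28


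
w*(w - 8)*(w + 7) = w^3 - w^2 - 56*w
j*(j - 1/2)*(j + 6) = j^3 + 11*j^2/2 - 3*j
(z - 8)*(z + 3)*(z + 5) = z^3 - 49*z - 120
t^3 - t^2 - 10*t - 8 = (t - 4)*(t + 1)*(t + 2)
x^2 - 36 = (x - 6)*(x + 6)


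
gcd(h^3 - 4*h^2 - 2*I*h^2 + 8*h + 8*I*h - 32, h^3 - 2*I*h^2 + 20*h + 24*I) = h + 2*I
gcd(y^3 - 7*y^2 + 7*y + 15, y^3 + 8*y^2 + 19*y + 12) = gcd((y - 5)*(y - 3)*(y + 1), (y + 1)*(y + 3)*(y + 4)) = y + 1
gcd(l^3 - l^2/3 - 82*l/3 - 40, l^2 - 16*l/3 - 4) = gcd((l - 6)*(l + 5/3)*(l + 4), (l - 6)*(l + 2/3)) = l - 6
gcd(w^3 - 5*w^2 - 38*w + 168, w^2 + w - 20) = w - 4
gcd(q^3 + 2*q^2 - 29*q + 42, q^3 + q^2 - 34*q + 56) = q^2 + 5*q - 14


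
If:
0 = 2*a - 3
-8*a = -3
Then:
No Solution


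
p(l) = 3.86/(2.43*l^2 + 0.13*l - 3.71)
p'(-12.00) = 0.00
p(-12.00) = 0.01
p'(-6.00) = 0.02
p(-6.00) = 0.05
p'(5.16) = -0.03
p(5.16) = 0.06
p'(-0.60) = 1.27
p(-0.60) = -1.33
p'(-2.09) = 0.88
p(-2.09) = 0.58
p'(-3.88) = 0.07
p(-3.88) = 0.12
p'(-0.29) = 0.39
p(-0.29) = -1.09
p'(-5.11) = 0.03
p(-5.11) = 0.07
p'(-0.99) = 8.51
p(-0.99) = -2.65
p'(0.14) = -0.24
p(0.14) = -1.06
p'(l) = 3.86*(-4.86*l - 0.13)/(2.43*l^2 + 0.13*l - 3.71)^2 = (-18.7596*l - 0.5018)/(2.43*l^2 + 0.13*l - 3.71)^2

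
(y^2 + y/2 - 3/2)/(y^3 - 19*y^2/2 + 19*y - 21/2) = (2*y + 3)/(2*y^2 - 17*y + 21)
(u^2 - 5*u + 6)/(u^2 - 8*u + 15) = (u - 2)/(u - 5)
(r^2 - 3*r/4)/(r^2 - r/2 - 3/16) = 4*r/(4*r + 1)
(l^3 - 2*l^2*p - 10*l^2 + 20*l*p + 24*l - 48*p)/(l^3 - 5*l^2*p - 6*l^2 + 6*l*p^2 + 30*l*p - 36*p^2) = (4 - l)/(-l + 3*p)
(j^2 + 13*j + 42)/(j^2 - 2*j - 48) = (j + 7)/(j - 8)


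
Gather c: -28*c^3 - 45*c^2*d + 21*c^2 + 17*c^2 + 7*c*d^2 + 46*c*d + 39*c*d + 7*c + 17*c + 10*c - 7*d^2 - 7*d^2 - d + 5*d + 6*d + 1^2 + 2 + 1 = -28*c^3 + c^2*(38 - 45*d) + c*(7*d^2 + 85*d + 34) - 14*d^2 + 10*d + 4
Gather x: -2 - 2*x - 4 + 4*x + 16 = 2*x + 10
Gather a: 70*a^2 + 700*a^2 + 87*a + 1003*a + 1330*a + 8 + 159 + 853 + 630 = 770*a^2 + 2420*a + 1650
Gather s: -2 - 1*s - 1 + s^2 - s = s^2 - 2*s - 3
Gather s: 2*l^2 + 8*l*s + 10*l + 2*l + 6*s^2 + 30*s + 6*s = 2*l^2 + 12*l + 6*s^2 + s*(8*l + 36)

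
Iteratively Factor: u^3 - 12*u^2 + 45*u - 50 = (u - 2)*(u^2 - 10*u + 25) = (u - 5)*(u - 2)*(u - 5)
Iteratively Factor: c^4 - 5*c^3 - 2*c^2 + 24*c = (c - 4)*(c^3 - c^2 - 6*c) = (c - 4)*(c - 3)*(c^2 + 2*c) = c*(c - 4)*(c - 3)*(c + 2)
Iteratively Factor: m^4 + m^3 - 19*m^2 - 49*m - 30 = (m + 1)*(m^3 - 19*m - 30) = (m + 1)*(m + 3)*(m^2 - 3*m - 10) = (m - 5)*(m + 1)*(m + 3)*(m + 2)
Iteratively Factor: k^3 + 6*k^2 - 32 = (k - 2)*(k^2 + 8*k + 16) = (k - 2)*(k + 4)*(k + 4)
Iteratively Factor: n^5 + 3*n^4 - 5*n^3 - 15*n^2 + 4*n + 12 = (n - 2)*(n^4 + 5*n^3 + 5*n^2 - 5*n - 6) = (n - 2)*(n - 1)*(n^3 + 6*n^2 + 11*n + 6) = (n - 2)*(n - 1)*(n + 1)*(n^2 + 5*n + 6) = (n - 2)*(n - 1)*(n + 1)*(n + 2)*(n + 3)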